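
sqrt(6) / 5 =0.49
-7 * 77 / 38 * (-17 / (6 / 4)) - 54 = 6085 / 57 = 106.75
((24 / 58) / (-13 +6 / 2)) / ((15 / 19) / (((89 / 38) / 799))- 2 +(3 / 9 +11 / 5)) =-801 / 5223799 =-0.00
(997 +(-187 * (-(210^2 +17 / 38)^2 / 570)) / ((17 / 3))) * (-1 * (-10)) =30892262329299 / 27436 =1125975445.74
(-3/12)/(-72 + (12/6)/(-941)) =941/271016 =0.00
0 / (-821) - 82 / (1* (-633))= 82 / 633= 0.13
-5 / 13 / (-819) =5 / 10647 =0.00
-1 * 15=-15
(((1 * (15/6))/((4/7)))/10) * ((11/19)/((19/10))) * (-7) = -2695/2888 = -0.93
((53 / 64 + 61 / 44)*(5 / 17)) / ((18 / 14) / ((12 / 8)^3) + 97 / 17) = 0.11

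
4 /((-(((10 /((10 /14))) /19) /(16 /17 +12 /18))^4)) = -1473023997124 /16243247601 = -90.69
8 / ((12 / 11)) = 22 / 3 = 7.33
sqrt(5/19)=0.51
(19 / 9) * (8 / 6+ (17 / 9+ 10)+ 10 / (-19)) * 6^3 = 17368 / 3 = 5789.33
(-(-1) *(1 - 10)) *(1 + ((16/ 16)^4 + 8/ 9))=-26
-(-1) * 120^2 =14400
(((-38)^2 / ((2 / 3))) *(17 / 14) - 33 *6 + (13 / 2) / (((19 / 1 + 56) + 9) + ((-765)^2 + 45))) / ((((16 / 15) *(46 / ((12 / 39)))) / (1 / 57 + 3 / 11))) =4.43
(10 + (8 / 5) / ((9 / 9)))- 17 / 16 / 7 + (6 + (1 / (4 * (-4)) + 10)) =1917 / 70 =27.39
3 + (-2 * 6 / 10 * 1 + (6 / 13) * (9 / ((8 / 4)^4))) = 1071 / 520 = 2.06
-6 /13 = -0.46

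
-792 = -792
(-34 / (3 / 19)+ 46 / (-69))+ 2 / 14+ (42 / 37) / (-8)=-223775 / 1036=-216.00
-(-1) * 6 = 6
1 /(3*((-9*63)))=-1 /1701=-0.00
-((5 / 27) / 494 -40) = 533515 / 13338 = 40.00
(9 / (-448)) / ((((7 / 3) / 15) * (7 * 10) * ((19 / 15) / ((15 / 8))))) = -18225 / 6673408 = -0.00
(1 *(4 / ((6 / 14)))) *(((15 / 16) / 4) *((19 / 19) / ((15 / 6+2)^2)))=35 / 324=0.11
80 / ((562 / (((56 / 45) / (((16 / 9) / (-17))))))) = -476 / 281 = -1.69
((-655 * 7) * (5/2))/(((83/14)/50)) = -8023750/83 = -96671.69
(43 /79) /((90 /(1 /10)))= 43 /71100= 0.00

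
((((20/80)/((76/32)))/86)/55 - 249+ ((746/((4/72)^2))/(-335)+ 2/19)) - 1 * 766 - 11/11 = -275299589/158455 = -1737.40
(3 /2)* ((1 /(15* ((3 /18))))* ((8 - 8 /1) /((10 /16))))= 0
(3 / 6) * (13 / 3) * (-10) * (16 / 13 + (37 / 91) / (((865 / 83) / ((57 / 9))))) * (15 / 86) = -1744945 / 312438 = -5.58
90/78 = 1.15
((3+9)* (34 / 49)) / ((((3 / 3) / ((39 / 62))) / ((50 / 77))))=397800 / 116963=3.40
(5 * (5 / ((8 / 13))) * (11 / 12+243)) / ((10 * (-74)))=-13.39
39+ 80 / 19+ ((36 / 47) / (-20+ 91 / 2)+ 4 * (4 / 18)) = 6029363 / 136629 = 44.13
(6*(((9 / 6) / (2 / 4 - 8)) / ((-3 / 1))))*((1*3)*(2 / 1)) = 2.40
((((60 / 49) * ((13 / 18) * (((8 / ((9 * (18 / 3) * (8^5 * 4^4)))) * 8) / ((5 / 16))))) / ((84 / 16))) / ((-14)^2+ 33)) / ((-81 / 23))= -299 / 3166291150848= -0.00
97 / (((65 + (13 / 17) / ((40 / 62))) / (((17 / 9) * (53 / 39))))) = 29714980 / 7898553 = 3.76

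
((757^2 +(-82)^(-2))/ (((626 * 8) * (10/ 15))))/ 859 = 11559544431/ 57851574656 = 0.20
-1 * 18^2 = -324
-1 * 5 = -5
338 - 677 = -339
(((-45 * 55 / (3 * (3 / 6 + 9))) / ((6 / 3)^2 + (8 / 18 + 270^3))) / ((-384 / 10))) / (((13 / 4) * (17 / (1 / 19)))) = 2475 / 22612748797184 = 0.00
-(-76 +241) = -165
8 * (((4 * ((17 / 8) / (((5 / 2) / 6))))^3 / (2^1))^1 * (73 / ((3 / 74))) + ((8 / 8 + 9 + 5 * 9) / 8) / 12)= 91722336731 / 1500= 61148224.49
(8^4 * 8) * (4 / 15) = 131072 / 15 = 8738.13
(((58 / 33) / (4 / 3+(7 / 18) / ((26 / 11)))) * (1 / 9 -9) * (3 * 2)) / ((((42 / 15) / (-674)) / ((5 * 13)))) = 52852384000 / 53977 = 979164.90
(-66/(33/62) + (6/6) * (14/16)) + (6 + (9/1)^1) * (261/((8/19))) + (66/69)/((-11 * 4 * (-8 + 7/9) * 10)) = 274332509/29900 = 9175.00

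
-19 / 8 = -2.38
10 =10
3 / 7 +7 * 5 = 248 / 7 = 35.43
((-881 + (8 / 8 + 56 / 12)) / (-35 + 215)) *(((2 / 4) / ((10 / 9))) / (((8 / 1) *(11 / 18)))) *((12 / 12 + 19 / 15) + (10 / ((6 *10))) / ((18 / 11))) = -1679327 / 1584000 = -1.06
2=2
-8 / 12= -2 / 3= -0.67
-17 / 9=-1.89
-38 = -38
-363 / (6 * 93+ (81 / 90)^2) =-12100 / 18627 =-0.65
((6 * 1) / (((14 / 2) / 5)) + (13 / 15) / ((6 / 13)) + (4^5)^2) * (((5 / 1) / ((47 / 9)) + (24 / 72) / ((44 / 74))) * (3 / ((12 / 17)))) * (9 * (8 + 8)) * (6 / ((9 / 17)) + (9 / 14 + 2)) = 13615374644.18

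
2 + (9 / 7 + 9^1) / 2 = 50 / 7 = 7.14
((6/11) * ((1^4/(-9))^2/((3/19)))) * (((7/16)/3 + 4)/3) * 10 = 18905/32076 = 0.59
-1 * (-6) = 6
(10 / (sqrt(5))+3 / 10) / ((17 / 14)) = 21 / 85+28 * sqrt(5) / 17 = 3.93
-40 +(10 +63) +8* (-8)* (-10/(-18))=-23/9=-2.56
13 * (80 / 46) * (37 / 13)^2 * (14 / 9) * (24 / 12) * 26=3066560 / 207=14814.30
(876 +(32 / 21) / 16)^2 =767542.87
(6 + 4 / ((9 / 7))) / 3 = 82 / 27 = 3.04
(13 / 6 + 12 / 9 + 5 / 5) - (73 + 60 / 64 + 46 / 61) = -68507 / 976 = -70.19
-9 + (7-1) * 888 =5319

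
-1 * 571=-571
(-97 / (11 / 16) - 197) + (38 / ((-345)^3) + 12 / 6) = -151812222043 / 451699875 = -336.09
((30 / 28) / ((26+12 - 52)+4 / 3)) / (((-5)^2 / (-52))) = 117 / 665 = 0.18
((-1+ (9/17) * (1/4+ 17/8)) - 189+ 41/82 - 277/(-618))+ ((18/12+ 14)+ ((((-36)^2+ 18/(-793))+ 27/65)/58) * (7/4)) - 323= -456.18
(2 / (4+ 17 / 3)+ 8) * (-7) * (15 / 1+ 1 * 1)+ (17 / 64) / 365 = -622683667 / 677440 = -919.17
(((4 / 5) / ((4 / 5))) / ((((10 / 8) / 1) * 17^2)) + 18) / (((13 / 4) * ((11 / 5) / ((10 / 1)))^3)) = 2601400000 / 5000567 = 520.22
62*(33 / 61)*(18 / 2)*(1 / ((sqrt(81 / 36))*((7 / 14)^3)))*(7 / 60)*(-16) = -916608 / 305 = -3005.27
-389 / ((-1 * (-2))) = -389 / 2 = -194.50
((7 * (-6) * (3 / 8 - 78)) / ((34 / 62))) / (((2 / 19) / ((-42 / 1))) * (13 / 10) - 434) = -806520645 / 58876882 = -13.70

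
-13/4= -3.25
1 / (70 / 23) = 23 / 70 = 0.33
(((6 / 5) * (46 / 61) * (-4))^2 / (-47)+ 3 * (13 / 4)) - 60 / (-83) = 14797405563 / 1451562100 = 10.19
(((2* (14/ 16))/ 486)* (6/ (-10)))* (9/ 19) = -7/ 6840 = -0.00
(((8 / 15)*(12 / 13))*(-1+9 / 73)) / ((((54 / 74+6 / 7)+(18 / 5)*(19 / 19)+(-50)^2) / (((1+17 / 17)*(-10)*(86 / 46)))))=456171520 / 70811524459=0.01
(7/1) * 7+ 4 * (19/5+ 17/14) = 2417/35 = 69.06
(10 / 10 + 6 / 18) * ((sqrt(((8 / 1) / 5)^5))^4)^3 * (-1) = -4951760157141521099596496896 / 2793967723846435546875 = -1772303.99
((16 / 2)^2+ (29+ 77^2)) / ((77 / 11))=6022 / 7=860.29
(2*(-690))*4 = -5520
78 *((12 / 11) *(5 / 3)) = 1560 / 11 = 141.82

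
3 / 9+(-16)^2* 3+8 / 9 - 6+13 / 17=116890 / 153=763.99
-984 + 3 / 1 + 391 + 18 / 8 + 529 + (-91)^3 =-3014519 / 4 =-753629.75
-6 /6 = -1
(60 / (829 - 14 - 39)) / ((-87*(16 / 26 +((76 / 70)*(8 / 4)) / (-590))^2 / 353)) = -0.84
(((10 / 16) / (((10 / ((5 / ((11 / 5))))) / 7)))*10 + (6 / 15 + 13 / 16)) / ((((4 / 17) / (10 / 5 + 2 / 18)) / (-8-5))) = -41221583 / 31680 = -1301.19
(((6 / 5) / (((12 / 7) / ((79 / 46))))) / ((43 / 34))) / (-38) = -9401 / 375820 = -0.03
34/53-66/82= -355/2173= -0.16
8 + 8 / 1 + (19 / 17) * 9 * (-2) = -70 / 17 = -4.12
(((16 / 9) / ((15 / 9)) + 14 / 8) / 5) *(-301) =-50869 / 300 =-169.56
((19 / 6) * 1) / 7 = 19 / 42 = 0.45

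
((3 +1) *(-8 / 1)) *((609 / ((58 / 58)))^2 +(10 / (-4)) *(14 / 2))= -11867632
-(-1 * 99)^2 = -9801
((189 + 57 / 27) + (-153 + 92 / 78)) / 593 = 4597 / 69381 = 0.07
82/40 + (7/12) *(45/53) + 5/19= 28281/10070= 2.81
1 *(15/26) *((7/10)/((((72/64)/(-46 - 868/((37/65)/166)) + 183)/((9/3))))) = 43714636/6602991525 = 0.01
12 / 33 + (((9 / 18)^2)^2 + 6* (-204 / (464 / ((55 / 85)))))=-1.28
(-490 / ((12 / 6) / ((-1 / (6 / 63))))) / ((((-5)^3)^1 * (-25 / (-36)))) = -18522 / 625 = -29.64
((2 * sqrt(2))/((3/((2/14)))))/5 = 2 * sqrt(2)/105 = 0.03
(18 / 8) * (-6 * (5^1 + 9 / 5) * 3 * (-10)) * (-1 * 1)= -2754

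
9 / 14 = 0.64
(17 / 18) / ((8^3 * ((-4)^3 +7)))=-17 / 525312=-0.00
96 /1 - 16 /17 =1616 /17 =95.06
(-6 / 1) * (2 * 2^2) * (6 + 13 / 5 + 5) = -3264 / 5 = -652.80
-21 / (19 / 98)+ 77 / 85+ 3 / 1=-168622 / 1615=-104.41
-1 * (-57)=57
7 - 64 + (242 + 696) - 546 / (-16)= 7321 / 8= 915.12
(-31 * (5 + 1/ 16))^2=6305121/ 256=24629.38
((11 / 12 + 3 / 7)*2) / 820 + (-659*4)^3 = -630811149104527 / 34440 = -18316235456.00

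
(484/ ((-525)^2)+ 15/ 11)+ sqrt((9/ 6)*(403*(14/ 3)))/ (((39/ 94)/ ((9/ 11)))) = 4139699/ 3031875+ 282*sqrt(2821)/ 143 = 106.11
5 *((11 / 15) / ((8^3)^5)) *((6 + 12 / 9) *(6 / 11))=11 / 26388279066624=0.00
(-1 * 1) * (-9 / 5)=9 / 5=1.80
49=49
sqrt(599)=24.47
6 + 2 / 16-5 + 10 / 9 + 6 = 593 / 72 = 8.24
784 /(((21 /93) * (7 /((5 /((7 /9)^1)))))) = 22320 /7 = 3188.57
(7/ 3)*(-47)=-329/ 3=-109.67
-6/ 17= -0.35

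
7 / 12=0.58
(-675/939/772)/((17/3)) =-675/4107812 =-0.00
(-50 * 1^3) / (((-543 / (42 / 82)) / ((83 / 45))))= 5810 / 66789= 0.09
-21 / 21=-1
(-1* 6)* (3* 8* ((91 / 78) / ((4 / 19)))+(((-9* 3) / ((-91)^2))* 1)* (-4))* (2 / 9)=-4405924 / 24843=-177.35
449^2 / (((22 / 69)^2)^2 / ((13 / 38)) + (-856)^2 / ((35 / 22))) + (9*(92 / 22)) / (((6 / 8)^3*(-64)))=-13626723962380091 / 14250536296363488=-0.96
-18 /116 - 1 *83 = -4823 /58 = -83.16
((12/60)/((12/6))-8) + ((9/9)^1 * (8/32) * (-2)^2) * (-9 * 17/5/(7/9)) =-47.24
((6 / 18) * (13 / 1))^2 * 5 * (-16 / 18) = -6760 / 81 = -83.46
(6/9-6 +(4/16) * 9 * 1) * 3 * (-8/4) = 37/2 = 18.50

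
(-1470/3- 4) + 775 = 281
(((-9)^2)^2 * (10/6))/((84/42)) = 10935/2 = 5467.50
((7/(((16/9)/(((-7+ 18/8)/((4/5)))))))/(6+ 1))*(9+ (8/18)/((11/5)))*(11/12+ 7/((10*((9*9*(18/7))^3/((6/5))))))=-409802673142859/14546347960320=-28.17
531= 531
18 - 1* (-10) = 28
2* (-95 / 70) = -19 / 7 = -2.71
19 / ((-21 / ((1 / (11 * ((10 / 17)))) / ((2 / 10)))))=-323 / 462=-0.70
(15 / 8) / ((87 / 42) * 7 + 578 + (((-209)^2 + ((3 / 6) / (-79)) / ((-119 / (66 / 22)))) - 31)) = 47005 / 1109129984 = 0.00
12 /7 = 1.71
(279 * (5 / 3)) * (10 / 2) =2325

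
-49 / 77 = -7 / 11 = -0.64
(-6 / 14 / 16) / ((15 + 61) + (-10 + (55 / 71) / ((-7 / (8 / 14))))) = -1491 / 3670304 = -0.00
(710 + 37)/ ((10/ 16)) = 5976/ 5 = 1195.20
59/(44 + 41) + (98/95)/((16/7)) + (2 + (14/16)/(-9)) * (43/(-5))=-884801/58140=-15.22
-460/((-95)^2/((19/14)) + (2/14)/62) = -199640/2886101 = -0.07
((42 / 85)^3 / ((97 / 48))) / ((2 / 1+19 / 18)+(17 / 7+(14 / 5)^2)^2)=15682947840 / 28503178698857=0.00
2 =2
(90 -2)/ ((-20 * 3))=-22/ 15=-1.47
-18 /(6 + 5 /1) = -18 /11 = -1.64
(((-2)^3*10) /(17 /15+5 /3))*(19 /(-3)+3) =95.24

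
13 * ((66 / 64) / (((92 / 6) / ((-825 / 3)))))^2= 9635608125 / 2166784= 4446.96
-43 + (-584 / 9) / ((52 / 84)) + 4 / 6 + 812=8643 / 13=664.85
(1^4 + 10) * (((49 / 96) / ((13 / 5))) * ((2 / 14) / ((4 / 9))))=1155 / 1664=0.69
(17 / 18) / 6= 0.16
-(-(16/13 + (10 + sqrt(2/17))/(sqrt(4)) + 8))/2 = sqrt(34)/68 + 185/26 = 7.20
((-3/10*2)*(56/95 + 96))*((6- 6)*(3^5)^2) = 0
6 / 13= 0.46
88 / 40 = 11 / 5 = 2.20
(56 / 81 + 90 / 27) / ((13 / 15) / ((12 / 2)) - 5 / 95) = 43.84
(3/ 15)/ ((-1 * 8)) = -1/ 40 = -0.02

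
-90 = -90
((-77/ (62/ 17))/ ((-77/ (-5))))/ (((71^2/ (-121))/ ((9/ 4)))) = 92565/ 1250168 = 0.07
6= 6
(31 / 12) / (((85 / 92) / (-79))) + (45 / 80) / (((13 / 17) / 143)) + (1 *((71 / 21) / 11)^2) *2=-115.51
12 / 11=1.09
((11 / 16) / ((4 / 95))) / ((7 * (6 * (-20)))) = -209 / 10752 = -0.02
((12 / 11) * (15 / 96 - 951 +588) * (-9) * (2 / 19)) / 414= 34833 / 38456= 0.91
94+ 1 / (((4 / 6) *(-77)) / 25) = 14401 / 154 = 93.51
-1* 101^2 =-10201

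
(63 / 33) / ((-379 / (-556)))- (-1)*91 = 391055 / 4169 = 93.80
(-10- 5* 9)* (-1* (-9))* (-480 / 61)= 237600 / 61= 3895.08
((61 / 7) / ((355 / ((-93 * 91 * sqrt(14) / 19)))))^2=76144810014 / 45495025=1673.70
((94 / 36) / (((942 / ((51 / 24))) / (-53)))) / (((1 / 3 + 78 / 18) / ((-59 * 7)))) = 2498473 / 90432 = 27.63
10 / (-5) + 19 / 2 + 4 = 23 / 2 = 11.50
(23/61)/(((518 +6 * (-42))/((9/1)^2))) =1863/16226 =0.11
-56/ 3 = -18.67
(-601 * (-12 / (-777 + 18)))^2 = 5779216 / 64009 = 90.29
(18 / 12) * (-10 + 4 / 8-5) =-87 / 4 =-21.75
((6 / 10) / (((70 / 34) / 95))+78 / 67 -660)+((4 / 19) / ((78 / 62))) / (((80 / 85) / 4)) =-1095479012 / 1737645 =-630.44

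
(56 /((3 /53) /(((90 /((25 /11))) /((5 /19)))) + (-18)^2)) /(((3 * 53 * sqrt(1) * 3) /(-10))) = -234080 /64601139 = -0.00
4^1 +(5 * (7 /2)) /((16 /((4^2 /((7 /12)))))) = 34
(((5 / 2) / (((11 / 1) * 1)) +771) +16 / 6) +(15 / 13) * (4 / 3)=665321 / 858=775.43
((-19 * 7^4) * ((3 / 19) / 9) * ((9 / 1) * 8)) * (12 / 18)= -38416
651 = 651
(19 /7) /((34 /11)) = 209 /238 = 0.88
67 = 67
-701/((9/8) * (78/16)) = -44864/351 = -127.82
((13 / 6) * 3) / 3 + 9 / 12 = 35 / 12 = 2.92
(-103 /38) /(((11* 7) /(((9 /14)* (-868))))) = 28737 /1463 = 19.64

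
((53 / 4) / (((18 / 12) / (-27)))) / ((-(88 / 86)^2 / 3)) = 2645919 / 3872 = 683.35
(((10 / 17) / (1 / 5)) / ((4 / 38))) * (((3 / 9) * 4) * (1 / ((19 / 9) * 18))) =50 / 51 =0.98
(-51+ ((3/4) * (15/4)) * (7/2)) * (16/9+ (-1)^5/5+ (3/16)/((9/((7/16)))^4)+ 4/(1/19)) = -390499571624627/122305904640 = -3192.81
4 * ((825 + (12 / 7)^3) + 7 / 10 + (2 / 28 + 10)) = 5767952 / 1715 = 3363.24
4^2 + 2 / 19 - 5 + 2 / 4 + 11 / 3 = 1741 / 114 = 15.27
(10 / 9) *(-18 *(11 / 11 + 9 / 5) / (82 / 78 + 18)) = -2.94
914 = 914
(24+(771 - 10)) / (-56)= -785 / 56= -14.02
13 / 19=0.68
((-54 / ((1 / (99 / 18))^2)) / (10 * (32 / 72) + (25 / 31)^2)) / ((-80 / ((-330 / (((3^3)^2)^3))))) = -1279091 / 374687162640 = -0.00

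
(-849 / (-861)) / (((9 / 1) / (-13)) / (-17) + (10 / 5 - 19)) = -62543 / 1075676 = -0.06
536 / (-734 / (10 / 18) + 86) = -335 / 772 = -0.43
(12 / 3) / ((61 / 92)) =368 / 61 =6.03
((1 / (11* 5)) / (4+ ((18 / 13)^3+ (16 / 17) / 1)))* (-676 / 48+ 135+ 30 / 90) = 0.29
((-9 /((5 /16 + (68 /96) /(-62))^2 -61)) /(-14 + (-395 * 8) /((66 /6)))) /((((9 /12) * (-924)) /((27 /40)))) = 233523 /488832895600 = 0.00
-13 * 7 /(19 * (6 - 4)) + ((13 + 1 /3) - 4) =791 /114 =6.94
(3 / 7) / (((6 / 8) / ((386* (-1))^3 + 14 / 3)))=-690149416 / 21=-32864257.90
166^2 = 27556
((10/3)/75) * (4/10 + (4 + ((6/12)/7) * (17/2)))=701/3150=0.22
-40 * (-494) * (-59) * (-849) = 989798160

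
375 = 375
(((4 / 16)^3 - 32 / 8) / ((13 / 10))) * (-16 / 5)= 255 / 26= 9.81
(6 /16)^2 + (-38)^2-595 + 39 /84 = 380623 /448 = 849.60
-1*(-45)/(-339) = -15/113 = -0.13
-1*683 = -683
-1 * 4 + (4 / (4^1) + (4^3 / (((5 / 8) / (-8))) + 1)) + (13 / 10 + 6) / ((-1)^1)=-1657 / 2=-828.50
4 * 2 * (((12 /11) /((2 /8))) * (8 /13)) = 3072 /143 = 21.48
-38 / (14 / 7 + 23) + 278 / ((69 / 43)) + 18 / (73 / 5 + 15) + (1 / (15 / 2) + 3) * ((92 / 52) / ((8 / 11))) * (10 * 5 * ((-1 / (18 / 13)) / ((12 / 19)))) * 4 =-21657359699 / 13786200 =-1570.94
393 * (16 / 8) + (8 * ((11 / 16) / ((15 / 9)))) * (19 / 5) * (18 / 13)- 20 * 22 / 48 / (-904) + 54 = 1511377507 / 1762800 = 857.37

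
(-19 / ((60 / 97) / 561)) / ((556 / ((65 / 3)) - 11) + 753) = -4480333 / 199592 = -22.45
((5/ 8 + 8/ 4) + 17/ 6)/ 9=0.61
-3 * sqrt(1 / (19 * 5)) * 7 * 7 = -147 * sqrt(95) / 95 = -15.08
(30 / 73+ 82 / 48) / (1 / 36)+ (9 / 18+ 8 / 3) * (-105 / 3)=-7564 / 219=-34.54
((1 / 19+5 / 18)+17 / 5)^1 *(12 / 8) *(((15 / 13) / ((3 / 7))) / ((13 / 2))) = 44653 / 19266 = 2.32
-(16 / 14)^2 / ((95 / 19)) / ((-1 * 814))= 32 / 99715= 0.00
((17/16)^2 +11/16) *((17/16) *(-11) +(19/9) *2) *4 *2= -166625/1536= -108.48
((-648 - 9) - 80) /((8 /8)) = -737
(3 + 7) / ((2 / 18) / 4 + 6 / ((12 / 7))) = 360 / 127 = 2.83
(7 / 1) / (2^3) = 7 / 8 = 0.88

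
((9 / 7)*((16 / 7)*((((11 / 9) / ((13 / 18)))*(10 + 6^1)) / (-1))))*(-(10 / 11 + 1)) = 13824 / 91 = 151.91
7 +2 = 9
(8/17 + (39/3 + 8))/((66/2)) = 365/561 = 0.65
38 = 38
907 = 907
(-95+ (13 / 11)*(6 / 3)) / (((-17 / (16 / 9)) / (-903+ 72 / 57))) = -93112144 / 10659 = -8735.54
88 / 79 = 1.11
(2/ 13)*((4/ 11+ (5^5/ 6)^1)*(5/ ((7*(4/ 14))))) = 171995/ 858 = 200.46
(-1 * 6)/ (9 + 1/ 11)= -33/ 50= -0.66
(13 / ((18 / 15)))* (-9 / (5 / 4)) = -78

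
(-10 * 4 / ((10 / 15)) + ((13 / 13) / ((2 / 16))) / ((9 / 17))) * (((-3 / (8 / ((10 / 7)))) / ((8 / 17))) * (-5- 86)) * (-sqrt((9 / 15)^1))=22321 * sqrt(15) / 24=3602.04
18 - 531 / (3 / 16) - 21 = -2835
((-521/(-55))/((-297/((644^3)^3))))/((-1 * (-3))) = -9926828743312616825385385984/49005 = -202567671529693231820944.50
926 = 926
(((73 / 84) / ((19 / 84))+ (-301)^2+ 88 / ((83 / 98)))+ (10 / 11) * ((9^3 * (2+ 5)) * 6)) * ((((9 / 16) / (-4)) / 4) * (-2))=2313416781 / 277552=8335.08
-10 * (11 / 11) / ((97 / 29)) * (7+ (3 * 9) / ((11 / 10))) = -100630 / 1067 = -94.31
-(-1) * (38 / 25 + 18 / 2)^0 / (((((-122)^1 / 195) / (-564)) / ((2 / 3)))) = 36660 / 61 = 600.98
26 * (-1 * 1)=-26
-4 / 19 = -0.21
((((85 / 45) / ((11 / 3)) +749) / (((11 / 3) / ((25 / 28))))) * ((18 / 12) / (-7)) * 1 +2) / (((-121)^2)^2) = -880093 / 5083735221796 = -0.00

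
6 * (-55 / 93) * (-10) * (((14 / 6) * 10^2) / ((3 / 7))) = 5390000 / 279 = 19319.00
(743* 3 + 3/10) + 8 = 22373/10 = 2237.30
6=6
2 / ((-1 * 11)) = -2 / 11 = -0.18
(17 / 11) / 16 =17 / 176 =0.10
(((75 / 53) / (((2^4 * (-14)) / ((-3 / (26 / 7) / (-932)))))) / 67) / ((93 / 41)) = -3075 / 85359449344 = -0.00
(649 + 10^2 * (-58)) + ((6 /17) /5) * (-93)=-438393 /85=-5157.56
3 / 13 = 0.23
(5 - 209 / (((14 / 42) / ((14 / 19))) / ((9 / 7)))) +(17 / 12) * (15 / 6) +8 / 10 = -70159 / 120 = -584.66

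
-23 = -23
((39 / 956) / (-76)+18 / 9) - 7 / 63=1234801 / 653904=1.89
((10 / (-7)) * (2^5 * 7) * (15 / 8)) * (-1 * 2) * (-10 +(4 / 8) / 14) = -83700 / 7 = -11957.14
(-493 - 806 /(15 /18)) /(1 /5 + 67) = -1043 /48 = -21.73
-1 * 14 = -14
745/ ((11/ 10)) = 7450/ 11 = 677.27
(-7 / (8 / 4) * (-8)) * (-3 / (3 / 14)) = -392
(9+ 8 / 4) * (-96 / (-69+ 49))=264 / 5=52.80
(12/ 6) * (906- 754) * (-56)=-17024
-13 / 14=-0.93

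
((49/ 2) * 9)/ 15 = 147/ 10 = 14.70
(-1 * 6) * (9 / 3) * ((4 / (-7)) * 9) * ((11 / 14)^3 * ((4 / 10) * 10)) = 179.61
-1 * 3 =-3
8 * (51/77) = 408/77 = 5.30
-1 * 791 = -791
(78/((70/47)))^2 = 3359889/1225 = 2742.77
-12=-12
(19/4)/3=19/12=1.58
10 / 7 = 1.43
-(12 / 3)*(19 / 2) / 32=-19 / 16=-1.19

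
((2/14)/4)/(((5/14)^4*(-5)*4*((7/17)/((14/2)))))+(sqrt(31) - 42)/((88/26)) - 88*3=-19131407/68750+13*sqrt(31)/44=-276.63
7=7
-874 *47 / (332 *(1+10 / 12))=-61617 / 913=-67.49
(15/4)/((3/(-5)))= -25/4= -6.25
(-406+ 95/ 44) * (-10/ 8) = 88845/ 176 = 504.80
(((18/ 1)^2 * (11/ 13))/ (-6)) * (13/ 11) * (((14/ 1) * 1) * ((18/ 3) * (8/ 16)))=-2268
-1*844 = -844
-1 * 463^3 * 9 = -893275623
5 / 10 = 1 / 2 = 0.50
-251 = -251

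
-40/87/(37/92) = -3680/3219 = -1.14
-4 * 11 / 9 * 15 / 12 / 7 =-55 / 63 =-0.87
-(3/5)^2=-9/25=-0.36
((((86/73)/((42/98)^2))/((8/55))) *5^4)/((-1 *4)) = -72428125/10512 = -6890.04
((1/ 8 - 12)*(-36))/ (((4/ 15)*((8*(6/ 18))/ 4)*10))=7695/ 32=240.47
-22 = -22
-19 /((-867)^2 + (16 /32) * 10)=-19 /751694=-0.00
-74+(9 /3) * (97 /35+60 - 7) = 3266 /35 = 93.31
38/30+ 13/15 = 2.13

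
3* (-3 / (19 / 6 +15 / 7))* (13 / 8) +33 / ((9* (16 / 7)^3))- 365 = -1006888285 / 2740224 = -367.45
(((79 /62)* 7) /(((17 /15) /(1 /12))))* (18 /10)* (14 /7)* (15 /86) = 74655 /181288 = 0.41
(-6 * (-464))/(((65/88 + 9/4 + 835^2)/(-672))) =-54878208/20452021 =-2.68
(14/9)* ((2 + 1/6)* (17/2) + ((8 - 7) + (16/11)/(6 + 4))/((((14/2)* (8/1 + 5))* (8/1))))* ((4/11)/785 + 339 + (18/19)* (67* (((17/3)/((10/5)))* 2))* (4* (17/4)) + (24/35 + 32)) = 784795243185121/4223033100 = 185836.87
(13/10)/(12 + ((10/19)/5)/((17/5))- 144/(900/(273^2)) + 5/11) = -230945/2116194246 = -0.00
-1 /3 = -0.33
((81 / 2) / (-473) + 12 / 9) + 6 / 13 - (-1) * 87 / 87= 99955 / 36894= 2.71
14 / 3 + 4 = 26 / 3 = 8.67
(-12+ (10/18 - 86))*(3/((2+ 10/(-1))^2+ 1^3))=-877/195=-4.50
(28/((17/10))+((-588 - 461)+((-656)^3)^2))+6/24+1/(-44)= 29805378302790736863/374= 79693524873772023.70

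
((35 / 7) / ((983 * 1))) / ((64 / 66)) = 165 / 31456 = 0.01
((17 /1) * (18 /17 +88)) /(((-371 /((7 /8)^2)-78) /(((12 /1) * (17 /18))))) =-180166 /5907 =-30.50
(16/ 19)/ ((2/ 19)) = 8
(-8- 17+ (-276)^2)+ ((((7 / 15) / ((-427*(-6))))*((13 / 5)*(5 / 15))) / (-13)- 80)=6264446849 / 82350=76071.00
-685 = -685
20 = 20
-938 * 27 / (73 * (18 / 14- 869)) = 88641 / 221701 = 0.40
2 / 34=1 / 17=0.06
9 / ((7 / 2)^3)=72 / 343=0.21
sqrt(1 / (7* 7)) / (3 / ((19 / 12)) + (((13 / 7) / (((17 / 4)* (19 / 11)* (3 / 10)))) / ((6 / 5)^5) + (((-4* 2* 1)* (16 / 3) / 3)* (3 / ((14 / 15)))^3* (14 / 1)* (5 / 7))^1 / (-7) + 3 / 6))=323060724 / 1532008068551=0.00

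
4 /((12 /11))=11 /3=3.67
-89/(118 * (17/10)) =-445/1003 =-0.44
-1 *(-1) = 1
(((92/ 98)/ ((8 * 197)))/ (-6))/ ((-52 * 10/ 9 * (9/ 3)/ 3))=69/ 40156480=0.00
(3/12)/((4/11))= 11/16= 0.69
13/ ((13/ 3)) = 3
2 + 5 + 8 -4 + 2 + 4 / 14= 93 / 7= 13.29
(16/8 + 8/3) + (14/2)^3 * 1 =1043/3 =347.67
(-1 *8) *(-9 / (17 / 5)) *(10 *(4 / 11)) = 14400 / 187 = 77.01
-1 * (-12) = 12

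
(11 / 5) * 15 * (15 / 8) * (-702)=-43436.25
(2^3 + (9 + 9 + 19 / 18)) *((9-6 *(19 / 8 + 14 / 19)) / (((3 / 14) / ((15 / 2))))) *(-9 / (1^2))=12528075 / 152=82421.55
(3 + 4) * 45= 315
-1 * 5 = -5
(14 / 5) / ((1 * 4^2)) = 7 / 40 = 0.18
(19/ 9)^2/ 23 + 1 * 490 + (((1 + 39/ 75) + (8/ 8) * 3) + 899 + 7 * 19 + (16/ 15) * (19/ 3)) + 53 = 73889809/ 46575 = 1586.47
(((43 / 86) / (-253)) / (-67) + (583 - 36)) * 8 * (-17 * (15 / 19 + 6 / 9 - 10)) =204705394940 / 322069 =635594.84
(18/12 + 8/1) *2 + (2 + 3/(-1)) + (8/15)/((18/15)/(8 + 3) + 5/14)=20618/1077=19.14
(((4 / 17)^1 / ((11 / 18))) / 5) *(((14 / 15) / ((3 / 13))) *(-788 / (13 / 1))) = -88256 / 4675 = -18.88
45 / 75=0.60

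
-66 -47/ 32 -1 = -68.47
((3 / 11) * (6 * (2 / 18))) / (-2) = -1 / 11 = -0.09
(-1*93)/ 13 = -93/ 13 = -7.15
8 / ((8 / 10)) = 10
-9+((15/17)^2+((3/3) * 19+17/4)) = 17373/1156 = 15.03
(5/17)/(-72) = -5/1224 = -0.00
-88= -88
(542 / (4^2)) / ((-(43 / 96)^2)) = -312192 / 1849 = -168.84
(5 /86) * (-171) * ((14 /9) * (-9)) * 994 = 5949090 /43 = 138350.93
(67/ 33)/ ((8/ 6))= 67/ 44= 1.52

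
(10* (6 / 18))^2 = 100 / 9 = 11.11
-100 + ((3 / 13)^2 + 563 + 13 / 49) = 3836741 / 8281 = 463.32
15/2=7.50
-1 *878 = -878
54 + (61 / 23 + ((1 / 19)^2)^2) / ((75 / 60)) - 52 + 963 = 14494171391 / 14986915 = 967.12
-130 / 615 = -26 / 123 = -0.21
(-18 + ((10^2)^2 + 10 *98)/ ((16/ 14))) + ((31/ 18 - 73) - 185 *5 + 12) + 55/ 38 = 2943481/ 342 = 8606.67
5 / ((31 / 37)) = 185 / 31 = 5.97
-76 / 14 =-38 / 7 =-5.43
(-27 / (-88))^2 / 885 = 243 / 2284480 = 0.00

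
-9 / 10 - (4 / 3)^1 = -67 / 30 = -2.23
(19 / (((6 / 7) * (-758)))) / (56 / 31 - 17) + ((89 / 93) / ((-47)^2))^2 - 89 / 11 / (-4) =2.02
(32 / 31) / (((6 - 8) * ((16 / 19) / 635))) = -12065 / 31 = -389.19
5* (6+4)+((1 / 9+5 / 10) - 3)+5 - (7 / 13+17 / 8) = 46751 / 936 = 49.95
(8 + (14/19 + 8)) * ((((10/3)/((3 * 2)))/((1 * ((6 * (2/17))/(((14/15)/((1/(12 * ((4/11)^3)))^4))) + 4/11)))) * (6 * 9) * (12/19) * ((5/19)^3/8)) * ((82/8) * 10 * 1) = 4638585154594406400000/450187930057879113013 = 10.30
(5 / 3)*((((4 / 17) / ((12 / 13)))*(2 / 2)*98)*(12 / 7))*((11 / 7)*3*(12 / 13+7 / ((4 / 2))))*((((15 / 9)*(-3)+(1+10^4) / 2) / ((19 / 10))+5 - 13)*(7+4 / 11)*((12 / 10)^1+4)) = 48247154280 / 323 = 149371994.67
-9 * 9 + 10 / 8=-319 / 4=-79.75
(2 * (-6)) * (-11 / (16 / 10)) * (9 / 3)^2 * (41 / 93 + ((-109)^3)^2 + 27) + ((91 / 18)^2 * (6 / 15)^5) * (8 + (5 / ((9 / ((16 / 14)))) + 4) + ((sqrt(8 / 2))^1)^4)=175883332272473258763847 / 141243750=1245246832319824.83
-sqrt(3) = -1.73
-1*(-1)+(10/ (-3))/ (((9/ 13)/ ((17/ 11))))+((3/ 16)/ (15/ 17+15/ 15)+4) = -356053/ 152064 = -2.34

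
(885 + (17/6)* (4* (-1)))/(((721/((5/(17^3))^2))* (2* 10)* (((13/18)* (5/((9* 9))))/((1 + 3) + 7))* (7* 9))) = 778437/3167380079318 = 0.00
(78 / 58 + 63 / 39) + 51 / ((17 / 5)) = 6771 / 377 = 17.96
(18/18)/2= 1/2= 0.50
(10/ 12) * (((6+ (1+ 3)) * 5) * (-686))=-85750/ 3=-28583.33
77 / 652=0.12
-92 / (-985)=92 / 985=0.09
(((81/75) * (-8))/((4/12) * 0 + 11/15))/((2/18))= -5832/55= -106.04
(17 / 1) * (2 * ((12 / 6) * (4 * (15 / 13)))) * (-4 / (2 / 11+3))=-35904 / 91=-394.55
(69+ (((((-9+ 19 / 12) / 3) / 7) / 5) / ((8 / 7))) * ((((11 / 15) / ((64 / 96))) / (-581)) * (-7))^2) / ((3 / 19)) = 1300532771389 / 2976048000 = 437.00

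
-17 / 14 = -1.21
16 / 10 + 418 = 2098 / 5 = 419.60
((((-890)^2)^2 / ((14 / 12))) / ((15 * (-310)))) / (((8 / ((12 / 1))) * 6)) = -6274224100 / 217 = -28913475.12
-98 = -98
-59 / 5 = -11.80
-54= -54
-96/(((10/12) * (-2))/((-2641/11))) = -760608/55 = -13829.24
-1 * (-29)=29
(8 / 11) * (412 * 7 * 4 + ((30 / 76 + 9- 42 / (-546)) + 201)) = 23211028 / 2717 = 8542.89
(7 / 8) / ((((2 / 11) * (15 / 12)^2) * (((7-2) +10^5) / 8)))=616 / 2500125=0.00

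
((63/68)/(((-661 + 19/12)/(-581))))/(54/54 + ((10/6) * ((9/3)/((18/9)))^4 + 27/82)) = 1756944/21021367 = 0.08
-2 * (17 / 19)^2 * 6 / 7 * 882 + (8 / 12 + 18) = -1290688 / 1083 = -1191.77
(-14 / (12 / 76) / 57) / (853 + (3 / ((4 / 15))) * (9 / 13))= -728 / 402849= -0.00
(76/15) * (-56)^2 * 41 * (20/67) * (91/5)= 3556926464/1005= 3539230.31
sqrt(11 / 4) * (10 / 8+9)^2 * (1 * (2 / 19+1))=35301 * sqrt(11) / 608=192.57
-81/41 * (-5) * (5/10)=405/82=4.94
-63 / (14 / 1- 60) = 63 / 46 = 1.37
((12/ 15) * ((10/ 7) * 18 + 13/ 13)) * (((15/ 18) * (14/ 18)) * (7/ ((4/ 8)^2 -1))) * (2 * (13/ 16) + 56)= -603449/ 81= -7449.99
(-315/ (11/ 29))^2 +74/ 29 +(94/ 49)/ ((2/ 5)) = 118581191086/ 171941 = 689662.10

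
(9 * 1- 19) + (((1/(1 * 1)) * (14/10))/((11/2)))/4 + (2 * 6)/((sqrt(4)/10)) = 5507/110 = 50.06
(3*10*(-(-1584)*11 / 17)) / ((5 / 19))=1986336 / 17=116843.29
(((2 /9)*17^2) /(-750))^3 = -24137569 /38443359375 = -0.00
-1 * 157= -157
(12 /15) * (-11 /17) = -44 /85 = -0.52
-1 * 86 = -86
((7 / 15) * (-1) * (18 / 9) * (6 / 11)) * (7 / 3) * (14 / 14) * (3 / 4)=-49 / 55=-0.89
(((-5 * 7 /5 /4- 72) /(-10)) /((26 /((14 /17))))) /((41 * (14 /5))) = 295 /144976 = 0.00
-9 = -9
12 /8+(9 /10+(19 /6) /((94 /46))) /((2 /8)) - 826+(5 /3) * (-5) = -1160479 /1410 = -823.03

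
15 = 15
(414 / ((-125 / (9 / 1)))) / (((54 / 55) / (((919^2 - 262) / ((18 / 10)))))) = -71202549 / 5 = -14240509.80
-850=-850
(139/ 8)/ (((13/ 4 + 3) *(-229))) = -139/ 11450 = -0.01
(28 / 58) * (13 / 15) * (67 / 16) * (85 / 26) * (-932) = -1857709 / 348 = -5338.24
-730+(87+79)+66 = -498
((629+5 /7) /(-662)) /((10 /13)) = -14326 /11585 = -1.24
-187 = -187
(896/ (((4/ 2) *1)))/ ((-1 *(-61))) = 448/ 61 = 7.34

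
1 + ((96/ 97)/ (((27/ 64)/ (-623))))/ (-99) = 1362331/ 86427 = 15.76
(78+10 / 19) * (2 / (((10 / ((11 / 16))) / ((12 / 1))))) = 12309 / 95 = 129.57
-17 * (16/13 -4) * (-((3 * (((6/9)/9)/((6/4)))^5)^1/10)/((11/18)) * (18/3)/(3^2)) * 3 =-139264/10259468505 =-0.00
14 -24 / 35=13.31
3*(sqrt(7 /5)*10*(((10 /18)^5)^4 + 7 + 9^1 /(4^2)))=1471079046424794634921*sqrt(35) /32420441224151810136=268.44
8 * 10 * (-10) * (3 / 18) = -400 / 3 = -133.33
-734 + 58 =-676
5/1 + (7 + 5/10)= 25/2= 12.50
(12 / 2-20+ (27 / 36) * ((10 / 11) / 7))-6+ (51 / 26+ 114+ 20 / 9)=885415 / 9009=98.28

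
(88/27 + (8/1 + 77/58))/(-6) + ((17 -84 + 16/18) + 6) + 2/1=-565723/9396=-60.21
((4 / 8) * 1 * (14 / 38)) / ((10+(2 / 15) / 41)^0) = 7 / 38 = 0.18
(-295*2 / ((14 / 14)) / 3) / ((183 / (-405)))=26550 / 61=435.25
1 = 1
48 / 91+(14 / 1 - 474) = -41812 / 91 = -459.47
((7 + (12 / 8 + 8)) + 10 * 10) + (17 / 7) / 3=4927 / 42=117.31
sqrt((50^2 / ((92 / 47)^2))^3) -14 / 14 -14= 1620774335 / 97336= 16651.33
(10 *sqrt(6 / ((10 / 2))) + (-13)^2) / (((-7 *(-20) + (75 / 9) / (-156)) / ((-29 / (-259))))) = 27144 *sqrt(30) / 16963205 + 2293668 / 16963205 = 0.14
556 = 556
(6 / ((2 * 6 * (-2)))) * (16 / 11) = -4 / 11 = -0.36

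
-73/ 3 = -24.33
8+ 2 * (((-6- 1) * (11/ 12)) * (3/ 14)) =21/ 4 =5.25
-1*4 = -4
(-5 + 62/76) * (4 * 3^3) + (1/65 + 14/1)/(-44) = -24573269/54340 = -452.21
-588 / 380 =-147 / 95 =-1.55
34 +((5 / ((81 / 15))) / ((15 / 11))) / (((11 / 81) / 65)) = 359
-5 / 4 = -1.25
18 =18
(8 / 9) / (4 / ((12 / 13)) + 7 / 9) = 4 / 23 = 0.17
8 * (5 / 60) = 2 / 3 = 0.67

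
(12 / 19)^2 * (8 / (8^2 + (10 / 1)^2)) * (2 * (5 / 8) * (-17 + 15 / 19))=-0.39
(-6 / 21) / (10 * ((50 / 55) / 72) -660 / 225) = 1980 / 19453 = 0.10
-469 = -469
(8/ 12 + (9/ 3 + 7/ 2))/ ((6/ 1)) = 43/ 36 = 1.19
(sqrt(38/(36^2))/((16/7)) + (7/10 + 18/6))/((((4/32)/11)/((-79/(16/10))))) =-16402.00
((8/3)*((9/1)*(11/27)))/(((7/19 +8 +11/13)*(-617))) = -5434/3159657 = -0.00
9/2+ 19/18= 50/9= 5.56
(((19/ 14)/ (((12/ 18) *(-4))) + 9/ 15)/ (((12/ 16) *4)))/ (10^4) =17/ 5600000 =0.00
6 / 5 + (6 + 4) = 56 / 5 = 11.20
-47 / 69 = -0.68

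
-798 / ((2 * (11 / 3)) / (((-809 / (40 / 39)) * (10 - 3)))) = 264365829 / 440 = 600831.43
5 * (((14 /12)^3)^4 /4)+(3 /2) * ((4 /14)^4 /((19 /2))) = 3157546346320607 /397210533543936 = 7.95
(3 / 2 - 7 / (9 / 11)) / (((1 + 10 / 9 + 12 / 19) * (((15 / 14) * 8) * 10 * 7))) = -2413 / 562800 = -0.00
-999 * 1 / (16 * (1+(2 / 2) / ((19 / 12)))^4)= -130190679 / 14776336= -8.81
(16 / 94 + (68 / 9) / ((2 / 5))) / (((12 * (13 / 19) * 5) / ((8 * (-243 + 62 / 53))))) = -3926564852 / 4371705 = -898.18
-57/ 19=-3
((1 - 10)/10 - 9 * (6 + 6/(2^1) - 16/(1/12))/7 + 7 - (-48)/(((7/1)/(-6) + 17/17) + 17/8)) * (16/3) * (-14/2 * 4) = -27993568/705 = -39707.19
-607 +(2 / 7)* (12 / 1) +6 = -4183 / 7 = -597.57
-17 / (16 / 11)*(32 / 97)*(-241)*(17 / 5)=3159.34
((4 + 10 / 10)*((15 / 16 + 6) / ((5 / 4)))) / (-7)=-111 / 28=-3.96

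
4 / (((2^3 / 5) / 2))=5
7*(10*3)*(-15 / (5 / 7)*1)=-4410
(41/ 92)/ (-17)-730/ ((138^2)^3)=-1539006853621/ 58707480716064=-0.03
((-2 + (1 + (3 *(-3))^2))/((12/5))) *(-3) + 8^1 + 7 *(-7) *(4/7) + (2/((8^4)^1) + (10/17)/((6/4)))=-12492749/104448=-119.61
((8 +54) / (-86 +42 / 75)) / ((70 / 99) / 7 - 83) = 25575 / 2921692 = 0.01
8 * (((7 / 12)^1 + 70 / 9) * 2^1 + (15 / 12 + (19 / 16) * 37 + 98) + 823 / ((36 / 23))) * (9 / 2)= 24685.75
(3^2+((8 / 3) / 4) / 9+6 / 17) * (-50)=-216350 / 459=-471.35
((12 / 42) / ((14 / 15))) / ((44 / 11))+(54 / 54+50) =51.08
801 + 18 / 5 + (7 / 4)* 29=17107 / 20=855.35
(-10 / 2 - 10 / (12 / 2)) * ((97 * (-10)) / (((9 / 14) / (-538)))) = -5411881.48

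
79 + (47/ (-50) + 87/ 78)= 25732/ 325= 79.18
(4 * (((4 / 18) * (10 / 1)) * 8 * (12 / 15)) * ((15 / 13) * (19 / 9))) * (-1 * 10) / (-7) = 486400 / 2457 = 197.96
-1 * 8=-8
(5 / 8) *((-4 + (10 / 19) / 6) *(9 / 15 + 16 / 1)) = -18509 / 456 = -40.59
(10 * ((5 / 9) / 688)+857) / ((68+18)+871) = 91493 / 102168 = 0.90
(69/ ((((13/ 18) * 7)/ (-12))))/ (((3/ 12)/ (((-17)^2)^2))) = -4979187936/ 91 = -54716350.95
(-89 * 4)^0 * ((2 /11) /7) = 2 /77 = 0.03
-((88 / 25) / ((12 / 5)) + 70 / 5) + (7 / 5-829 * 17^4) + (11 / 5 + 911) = -1038570148 / 15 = -69238009.87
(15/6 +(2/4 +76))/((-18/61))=-4819/18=-267.72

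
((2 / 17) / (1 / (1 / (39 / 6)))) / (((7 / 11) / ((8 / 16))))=22 / 1547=0.01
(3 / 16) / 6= 1 / 32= 0.03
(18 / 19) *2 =36 / 19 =1.89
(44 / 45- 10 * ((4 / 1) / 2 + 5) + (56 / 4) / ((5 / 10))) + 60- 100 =-81.02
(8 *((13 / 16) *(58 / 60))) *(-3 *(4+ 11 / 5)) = -11687 / 100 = -116.87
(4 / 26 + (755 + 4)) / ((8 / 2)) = 189.79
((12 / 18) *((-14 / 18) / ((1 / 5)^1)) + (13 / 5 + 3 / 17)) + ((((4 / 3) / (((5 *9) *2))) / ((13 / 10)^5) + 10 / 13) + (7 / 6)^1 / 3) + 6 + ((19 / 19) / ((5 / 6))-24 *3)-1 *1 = -36614925083 / 568078290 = -64.45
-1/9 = -0.11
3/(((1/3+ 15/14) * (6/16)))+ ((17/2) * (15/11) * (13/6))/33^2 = 16164971/2827044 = 5.72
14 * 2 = 28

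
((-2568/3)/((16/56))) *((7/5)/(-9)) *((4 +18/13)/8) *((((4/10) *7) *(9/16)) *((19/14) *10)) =6704.99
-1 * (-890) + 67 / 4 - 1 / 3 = 10877 / 12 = 906.42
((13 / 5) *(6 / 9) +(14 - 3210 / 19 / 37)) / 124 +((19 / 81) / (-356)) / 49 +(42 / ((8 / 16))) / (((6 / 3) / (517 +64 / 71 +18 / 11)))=2623840094449680151 / 120245588985060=21820.68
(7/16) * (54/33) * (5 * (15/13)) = 4.13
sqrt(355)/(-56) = -0.34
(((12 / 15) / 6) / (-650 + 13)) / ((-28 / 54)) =0.00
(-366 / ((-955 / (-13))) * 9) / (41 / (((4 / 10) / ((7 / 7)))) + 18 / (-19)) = -1627236 / 3685345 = -0.44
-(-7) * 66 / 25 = 462 / 25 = 18.48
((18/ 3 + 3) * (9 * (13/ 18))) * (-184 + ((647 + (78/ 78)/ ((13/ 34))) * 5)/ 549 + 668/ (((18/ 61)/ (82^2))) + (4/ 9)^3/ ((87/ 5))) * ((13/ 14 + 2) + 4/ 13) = 450911881752715595/ 156471588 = 2881749252.48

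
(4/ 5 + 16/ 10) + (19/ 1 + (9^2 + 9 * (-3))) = 377/ 5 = 75.40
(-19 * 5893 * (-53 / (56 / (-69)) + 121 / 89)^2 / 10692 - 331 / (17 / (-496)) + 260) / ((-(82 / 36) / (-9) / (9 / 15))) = -165341733617866847 / 1904502427520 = -86816.24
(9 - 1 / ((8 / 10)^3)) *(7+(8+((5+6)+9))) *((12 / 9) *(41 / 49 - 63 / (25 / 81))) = -56154461 / 840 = -66850.55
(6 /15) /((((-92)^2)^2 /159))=159 /179098240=0.00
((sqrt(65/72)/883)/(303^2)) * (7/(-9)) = -7 * sqrt(130)/8755273476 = -0.00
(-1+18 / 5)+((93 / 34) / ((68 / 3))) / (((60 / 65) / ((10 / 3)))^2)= 1736891 / 416160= 4.17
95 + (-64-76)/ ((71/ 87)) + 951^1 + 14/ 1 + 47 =66417/ 71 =935.45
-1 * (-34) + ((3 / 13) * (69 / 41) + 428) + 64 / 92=5676947 / 12259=463.08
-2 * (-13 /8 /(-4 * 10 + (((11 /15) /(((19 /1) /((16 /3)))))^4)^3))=-152613649091391084131376816650390625 /1878321834699155172618297623333103392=-0.08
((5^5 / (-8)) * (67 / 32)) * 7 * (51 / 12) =-24915625 / 1024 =-24331.67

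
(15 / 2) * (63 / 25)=189 / 10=18.90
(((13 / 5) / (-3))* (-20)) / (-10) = -26 / 15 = -1.73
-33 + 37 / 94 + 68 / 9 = -21193 / 846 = -25.05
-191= -191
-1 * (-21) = 21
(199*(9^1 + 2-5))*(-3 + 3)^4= 0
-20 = -20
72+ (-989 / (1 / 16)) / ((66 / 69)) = -181184 / 11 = -16471.27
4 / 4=1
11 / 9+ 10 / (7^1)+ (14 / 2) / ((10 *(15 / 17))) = 10849 / 3150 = 3.44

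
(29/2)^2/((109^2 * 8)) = 841/380192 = 0.00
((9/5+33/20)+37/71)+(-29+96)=100779/1420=70.97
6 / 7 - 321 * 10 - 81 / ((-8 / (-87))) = -229041 / 56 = -4090.02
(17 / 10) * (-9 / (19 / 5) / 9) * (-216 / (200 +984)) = 459 / 5624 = 0.08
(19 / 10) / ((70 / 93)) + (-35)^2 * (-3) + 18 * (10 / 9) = -2556733 / 700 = -3652.48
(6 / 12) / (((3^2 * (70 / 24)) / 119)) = 34 / 15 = 2.27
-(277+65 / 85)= -4722 / 17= -277.76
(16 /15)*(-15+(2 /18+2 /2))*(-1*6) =800 /9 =88.89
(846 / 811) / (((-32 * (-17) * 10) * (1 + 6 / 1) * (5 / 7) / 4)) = 423 / 2757400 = 0.00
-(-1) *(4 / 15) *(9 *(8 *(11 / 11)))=96 / 5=19.20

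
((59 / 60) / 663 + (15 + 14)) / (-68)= -1153679 / 2705040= -0.43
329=329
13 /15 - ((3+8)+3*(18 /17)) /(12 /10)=-1861 /170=-10.95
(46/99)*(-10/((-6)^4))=-115/32076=-0.00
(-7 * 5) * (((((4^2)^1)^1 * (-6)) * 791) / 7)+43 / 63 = 23919883 / 63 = 379680.68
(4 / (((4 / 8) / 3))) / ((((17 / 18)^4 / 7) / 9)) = 158723712 / 83521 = 1900.40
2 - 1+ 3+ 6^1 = 10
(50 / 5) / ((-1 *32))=-5 / 16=-0.31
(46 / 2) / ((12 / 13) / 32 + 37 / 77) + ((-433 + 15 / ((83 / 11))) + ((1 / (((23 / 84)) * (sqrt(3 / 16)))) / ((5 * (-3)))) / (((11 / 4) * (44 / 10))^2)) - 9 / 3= -131650545 / 338557 - 2240 * sqrt(3) / 1010229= -388.86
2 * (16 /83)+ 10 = 10.39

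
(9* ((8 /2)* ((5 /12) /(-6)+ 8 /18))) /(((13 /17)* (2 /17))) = 7803 /52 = 150.06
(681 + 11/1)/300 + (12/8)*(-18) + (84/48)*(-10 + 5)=-10033/300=-33.44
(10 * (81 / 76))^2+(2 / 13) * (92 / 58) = 61970273 / 544388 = 113.83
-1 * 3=-3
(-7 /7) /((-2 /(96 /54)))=8 /9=0.89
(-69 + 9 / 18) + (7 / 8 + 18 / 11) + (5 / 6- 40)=-105.16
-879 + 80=-799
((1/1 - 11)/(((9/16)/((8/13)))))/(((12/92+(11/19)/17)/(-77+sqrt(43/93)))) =366101120/71487 - 4754560 * sqrt(3999)/6648291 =5076.00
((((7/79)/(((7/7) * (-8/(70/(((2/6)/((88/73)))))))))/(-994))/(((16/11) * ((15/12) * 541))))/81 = 847/23923753596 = 0.00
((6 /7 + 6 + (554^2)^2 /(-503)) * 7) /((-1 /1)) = 659381993248 /503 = 1310898594.93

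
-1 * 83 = -83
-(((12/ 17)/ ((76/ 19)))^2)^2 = -81/ 83521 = -0.00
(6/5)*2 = 12/5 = 2.40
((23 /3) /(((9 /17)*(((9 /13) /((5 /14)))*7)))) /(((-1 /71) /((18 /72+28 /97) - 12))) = 8024455855 /9239832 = 868.46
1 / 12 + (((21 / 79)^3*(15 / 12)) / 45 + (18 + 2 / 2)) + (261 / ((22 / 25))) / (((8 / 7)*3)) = 27487553117 / 260324592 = 105.59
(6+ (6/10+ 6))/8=63/40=1.58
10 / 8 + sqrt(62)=5 / 4 + sqrt(62)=9.12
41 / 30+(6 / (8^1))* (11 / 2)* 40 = 4991 / 30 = 166.37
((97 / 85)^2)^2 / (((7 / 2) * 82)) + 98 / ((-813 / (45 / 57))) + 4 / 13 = 219053832671047 / 1002821978624375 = 0.22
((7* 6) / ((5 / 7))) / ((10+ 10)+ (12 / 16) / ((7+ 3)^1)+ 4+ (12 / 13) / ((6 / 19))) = 30576 / 14039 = 2.18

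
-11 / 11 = -1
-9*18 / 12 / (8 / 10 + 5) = -135 / 58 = -2.33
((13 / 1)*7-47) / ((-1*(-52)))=0.85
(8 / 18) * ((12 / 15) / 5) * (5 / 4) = 4 / 45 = 0.09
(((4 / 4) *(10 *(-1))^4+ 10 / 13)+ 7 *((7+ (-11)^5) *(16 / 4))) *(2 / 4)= -2249615.62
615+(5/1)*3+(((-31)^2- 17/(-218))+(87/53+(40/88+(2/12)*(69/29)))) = 2936732275/1842863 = 1593.57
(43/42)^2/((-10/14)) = -1849/1260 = -1.47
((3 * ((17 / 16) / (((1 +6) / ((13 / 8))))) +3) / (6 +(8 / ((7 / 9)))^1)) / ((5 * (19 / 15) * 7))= 3351 / 646912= 0.01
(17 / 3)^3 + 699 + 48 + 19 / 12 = 100499 / 108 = 930.55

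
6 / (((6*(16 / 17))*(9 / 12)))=17 / 12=1.42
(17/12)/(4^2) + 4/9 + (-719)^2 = 297769843/576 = 516961.53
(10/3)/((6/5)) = 25/9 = 2.78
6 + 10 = 16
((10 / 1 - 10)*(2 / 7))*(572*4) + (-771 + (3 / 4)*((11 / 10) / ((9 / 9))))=-30807 / 40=-770.18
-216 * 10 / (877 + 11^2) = -2.16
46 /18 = 2.56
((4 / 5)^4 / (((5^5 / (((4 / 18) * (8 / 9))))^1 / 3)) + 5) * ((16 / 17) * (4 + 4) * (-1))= -33750524288 / 896484375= -37.65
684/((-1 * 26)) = -342/13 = -26.31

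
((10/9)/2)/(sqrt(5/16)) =0.99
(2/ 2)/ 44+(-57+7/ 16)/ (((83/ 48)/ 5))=-597217/ 3652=-163.53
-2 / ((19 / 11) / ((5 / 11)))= -10 / 19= -0.53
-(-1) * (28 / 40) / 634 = 7 / 6340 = 0.00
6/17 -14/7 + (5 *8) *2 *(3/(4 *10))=74/17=4.35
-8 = -8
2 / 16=1 / 8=0.12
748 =748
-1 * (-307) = 307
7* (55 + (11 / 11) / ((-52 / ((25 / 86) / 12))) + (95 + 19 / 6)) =19178859 / 17888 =1072.16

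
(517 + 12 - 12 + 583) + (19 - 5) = 1114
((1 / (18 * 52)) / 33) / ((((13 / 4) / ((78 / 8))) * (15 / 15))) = 1 / 10296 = 0.00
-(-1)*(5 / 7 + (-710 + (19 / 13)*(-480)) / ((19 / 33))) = -4237615 / 1729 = -2450.91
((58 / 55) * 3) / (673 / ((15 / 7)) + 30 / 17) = 8874 / 885907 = 0.01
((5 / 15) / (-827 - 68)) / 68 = -1 / 182580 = -0.00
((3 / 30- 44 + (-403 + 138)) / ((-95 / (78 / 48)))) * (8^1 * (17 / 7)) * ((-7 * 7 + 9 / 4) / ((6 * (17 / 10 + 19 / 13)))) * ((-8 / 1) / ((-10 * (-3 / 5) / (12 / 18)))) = 224.89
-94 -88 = -182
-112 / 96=-7 / 6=-1.17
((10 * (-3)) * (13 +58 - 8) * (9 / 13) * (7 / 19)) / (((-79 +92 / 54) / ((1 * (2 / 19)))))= 6429780 / 9794291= 0.66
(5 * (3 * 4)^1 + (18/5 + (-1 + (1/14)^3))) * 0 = 0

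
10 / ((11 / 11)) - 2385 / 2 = -2365 / 2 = -1182.50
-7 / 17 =-0.41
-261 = -261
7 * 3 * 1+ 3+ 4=28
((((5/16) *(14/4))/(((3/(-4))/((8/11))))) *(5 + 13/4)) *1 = -35/4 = -8.75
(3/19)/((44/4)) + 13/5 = 2732/1045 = 2.61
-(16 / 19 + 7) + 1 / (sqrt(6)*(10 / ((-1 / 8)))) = -149 / 19- sqrt(6) / 480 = -7.85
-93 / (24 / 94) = -1457 / 4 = -364.25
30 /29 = 1.03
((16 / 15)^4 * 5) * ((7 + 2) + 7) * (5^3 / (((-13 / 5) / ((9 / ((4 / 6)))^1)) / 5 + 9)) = 26214400 / 18147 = 1444.56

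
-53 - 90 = -143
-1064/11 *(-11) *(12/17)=12768/17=751.06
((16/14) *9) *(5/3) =120/7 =17.14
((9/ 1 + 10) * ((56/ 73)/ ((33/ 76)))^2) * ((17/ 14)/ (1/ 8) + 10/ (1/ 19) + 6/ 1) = 7866449920/ 644809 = 12199.66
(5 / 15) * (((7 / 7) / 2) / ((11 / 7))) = 7 / 66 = 0.11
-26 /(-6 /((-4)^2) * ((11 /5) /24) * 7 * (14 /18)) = 74880 /539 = 138.92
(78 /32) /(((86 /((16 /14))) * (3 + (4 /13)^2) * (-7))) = -6591 /4407844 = -0.00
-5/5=-1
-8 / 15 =-0.53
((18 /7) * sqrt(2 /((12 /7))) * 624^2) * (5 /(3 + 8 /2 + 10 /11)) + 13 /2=13 /2 + 21415680 * sqrt(42) /203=683698.47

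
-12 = -12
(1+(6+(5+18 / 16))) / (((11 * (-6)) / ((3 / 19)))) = -105 / 3344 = -0.03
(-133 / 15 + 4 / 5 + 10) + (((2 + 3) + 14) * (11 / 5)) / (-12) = -31 / 20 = -1.55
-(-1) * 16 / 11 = 16 / 11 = 1.45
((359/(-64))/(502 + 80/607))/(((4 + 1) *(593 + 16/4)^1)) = -217913/58227845760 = -0.00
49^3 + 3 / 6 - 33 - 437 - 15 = 234329 / 2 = 117164.50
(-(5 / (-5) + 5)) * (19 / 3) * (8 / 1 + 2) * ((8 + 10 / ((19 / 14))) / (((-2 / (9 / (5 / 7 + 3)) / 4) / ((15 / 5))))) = 735840 / 13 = 56603.08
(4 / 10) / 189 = 2 / 945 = 0.00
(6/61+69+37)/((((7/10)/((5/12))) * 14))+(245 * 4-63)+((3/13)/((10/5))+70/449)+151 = 112299661333/104680758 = 1072.78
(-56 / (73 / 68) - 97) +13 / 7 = -75274 / 511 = -147.31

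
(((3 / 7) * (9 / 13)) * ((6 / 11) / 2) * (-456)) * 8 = -295488 / 1001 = -295.19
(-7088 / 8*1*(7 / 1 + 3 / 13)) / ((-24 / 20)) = 5338.72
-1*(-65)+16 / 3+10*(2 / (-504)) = 8857 / 126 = 70.29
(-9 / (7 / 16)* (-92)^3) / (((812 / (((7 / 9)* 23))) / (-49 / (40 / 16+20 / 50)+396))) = 787602420224 / 5887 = 133786719.93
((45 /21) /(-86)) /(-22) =15 /13244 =0.00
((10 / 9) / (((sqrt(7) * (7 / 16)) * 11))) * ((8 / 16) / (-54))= -40 * sqrt(7) / 130977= -0.00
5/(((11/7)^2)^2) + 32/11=3.73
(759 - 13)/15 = 49.73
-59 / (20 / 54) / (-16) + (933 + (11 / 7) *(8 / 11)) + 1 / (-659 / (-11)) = 696832989 / 738080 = 944.12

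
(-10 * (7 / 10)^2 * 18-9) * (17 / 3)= -2754 / 5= -550.80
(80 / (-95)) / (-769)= 16 / 14611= 0.00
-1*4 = -4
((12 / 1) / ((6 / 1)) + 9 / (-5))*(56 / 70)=4 / 25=0.16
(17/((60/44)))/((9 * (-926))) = -187/125010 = -0.00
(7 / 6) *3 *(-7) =-49 / 2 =-24.50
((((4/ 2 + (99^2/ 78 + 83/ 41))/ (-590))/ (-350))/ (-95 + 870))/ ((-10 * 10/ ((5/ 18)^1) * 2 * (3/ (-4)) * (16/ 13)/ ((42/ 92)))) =781/ 1403184000000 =0.00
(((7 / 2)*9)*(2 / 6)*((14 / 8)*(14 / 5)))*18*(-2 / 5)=-9261 / 25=-370.44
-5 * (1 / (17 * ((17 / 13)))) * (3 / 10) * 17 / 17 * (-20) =390 / 289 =1.35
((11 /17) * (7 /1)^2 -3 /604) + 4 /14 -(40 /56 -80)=7997811 /71876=111.27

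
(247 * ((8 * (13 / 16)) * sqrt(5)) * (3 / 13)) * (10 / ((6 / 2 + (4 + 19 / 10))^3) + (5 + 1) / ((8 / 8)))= 1570851087 * sqrt(5) / 704969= 4982.53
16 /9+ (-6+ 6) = 16 /9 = 1.78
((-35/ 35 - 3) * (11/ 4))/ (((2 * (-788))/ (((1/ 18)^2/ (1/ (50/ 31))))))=275/ 7914672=0.00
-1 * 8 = -8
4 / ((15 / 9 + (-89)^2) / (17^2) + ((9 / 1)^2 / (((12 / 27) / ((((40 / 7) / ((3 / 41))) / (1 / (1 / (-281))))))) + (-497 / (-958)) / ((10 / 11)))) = -65350506480 / 370308605657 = -0.18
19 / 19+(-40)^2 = 1601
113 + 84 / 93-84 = 927 / 31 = 29.90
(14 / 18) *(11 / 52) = 0.16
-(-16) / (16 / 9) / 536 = 9 / 536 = 0.02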